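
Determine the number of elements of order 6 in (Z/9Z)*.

2

φ(9) = φ(3^2) = 3·(3−1) = 6 = 2 · 3.
Since (Z/9Z)^× is cyclic of order 6, the number of elements of order d is φ(d) when d | 6 and 0 otherwise.
6 = 2 · 3 divides 6, and φ(6) = 2.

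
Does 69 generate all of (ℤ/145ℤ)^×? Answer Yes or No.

No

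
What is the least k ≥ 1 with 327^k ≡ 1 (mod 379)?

3

By Lagrange's theorem, ord_379(327) divides φ(379) = 379 − 1 = 378 = 2 · 3^3 · 7.
Divisors of 378: 1, 2, 3, 6, 7, 9, 14, 18, 21, 27, 42, 54, 63, 126, 189, 378.
Test each divisor d:
327^1 ≡ 327 (mod 379)
327^2 ≡ 51 (mod 379)
327^3 ≡ 1 (mod 379) ✓
Therefore the multiplicative order of 327 modulo 379 is 3.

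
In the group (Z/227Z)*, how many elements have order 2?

1

φ(227) = 227 − 1 = 226 = 2 · 113.
In a cyclic group of order 226, there are φ(d) elements of order d for each divisor d of 226, and zero for non-divisors.
2 | 226, and φ(2) = 2 − 1 = 1.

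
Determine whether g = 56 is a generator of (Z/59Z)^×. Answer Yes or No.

φ(59) = 59 − 1 = 58 = 2 · 29.
56 is a primitive root mod 59 iff 56^(φ(59)/q) ≢ 1 for every prime q | φ(59), i.e. q ∈ {2, 29}.
56^29 ≡ 58 (mod 59)  [q = 2: ≢ 1 ✓]
56^2 ≡ 9 (mod 59)  [q = 29: ≢ 1 ✓]
None equal 1, so ord_59(56) = 58: 56 is a primitive root.

Yes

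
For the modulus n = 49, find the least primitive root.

φ(49) = φ(7^2) = 7·(7−1) = 42 = 2 · 3 · 7.
g is a primitive root iff g^(42/q) ≢ 1 (mod 49) for each prime q ∈ {2, 3, 7}.
g = 2: 2^21 ≡ 1 — hits 1, so not a primitive root.
g = 3: 3^21 ≡ 48; 3^14 ≡ 30; 3^6 ≡ 43 — none is 1, so 3 is a primitive root.
The smallest primitive root modulo 49 is 3.

3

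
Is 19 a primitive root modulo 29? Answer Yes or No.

φ(29) = 29 − 1 = 28 = 2^2 · 7.
An element g generates (Z/29Z)^× iff g^(28/q) ≢ 1 (mod 29) for each prime q ∈ {2, 7}.
19^14 ≡ 28 (mod 29)  [q = 2: ≢ 1 ✓]
19^4 ≡ 24 (mod 29)  [q = 7: ≢ 1 ✓]
Every test exponent gives a nontrivial residue, hence 19 generates the full group.

Yes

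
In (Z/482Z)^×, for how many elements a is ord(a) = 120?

32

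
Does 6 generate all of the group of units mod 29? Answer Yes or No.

No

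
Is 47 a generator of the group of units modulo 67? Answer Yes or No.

No

φ(67) = 67 − 1 = 66 = 2 · 3 · 11.
47 is a primitive root mod 67 iff 47^(φ(67)/q) ≢ 1 for every prime q | φ(67), i.e. q ∈ {2, 3, 11}.
47^33 ≡ 1 (mod 67)  [q = 2: ≡ 1 ✗]
47^22 ≡ 29 (mod 67)  [q = 3: ≢ 1 ✓]
47^6 ≡ 59 (mod 67)  [q = 11: ≢ 1 ✓]
Since 47^33 ≡ 1, the order of 47 divides 33 < 66, so 47 is not a primitive root.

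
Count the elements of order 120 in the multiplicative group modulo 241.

φ(241) = 241 − 1 = 240 = 2^4 · 3 · 5.
In a cyclic group of order 240, there are φ(d) elements of order d for each divisor d of 240, and zero for non-divisors.
120 = 2^3 · 3 · 5 divides 240, and φ(120) = 32.

32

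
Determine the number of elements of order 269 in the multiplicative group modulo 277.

0

φ(277) = 277 − 1 = 276 = 2^2 · 3 · 23.
Since (Z/277Z)^× is cyclic of order 276, the number of elements of order d is φ(d) when d | 276 and 0 otherwise.
269 does not divide 276, so no element of (Z/277Z)^× has order 269.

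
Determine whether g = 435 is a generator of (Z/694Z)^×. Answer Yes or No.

Yes

φ(694) = φ(2)·φ(347) = 1·346 = 346 = 2 · 173.
435 is a primitive root mod 694 iff 435^(φ(694)/q) ≢ 1 for every prime q | φ(694), i.e. q ∈ {2, 173}.
435^173 ≡ 693 (mod 694)  [q = 2: ≢ 1 ✓]
435^2 ≡ 457 (mod 694)  [q = 173: ≢ 1 ✓]
None equal 1, so ord_694(435) = 346: 435 is a primitive root.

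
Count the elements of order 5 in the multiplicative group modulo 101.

φ(101) = 101 − 1 = 100 = 2^2 · 5^2.
(Z/101Z)^× is cyclic (|G| = 100); a cyclic group of order m has exactly φ(d) elements of each order d | m, and none otherwise.
5 | 100, and φ(5) = 5 − 1 = 4.

4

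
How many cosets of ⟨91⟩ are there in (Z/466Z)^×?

By Lagrange's theorem, ord_466(91) divides φ(466) = φ(2)·φ(233) = 1·232 = 232 = 2^3 · 29.
Divisors of 232: 1, 2, 4, 8, 29, 58, 116, 232.
Evaluate successive powers at the divisors of 232:
91^1 ≡ 91 (mod 466)
91^2 ≡ 359 (mod 466)
91^4 ≡ 265 (mod 466)
91^8 ≡ 325 (mod 466)
91^29 ≡ 465 (mod 466)
91^58 ≡ 1 (mod 466) ✓
Thus |⟨91⟩| = ord(91) = 58.
The index is φ(466) / ord(91) = 232 / 58 = 4.

4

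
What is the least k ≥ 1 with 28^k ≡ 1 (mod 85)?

Since 28 ∈ (Z/85Z)^×, its order divides φ(85) = φ(5·17) = (5−1)·(17−1) = 4·16 = 64 = 2^6.
Divisors of 64: 1, 2, 4, 8, 16, 32, 64.
Test each divisor d:
28^1 ≡ 28 (mod 85)
28^2 ≡ 19 (mod 85)
28^4 ≡ 21 (mod 85)
28^8 ≡ 16 (mod 85)
28^16 ≡ 1 (mod 85) ✓
The smallest such exponent is 16, so the order of 28 is 16.

16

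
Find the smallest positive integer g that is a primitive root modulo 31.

3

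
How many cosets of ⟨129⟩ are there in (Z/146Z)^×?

3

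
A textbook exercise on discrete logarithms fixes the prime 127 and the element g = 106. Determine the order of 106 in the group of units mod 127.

The order of 106 must divide φ(127) = 127 − 1 = 126 = 2 · 3^2 · 7.
Divisors of 126: 1, 2, 3, 6, 7, 9, 14, 18, 21, 42, 63, 126.
Check 106^d mod 127 for each divisor in increasing order:
106^1 ≡ 106 (mod 127)
106^2 ≡ 60 (mod 127)
106^3 ≡ 10 (mod 127)
106^6 ≡ 100 (mod 127)
106^7 ≡ 59 (mod 127)
106^9 ≡ 111 (mod 127)
106^14 ≡ 52 (mod 127)
106^18 ≡ 2 (mod 127)
106^21 ≡ 20 (mod 127)
106^42 ≡ 19 (mod 127)
106^63 ≡ 126 (mod 127)
106^126 ≡ 1 (mod 127) ✓
Hence ord(106) = 126.

126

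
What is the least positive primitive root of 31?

3

φ(31) = 31 − 1 = 30 = 2 · 3 · 5.
Test candidates g = 2, 3, … against the prime factors q ∈ {2, 3, 5} of φ(31): g is a generator iff g^(30/q) ≢ 1 for every such q.
g = 2: 2^15 ≡ 1 — hits 1, so not a primitive root.
g = 3: 3^15 ≡ 30; 3^10 ≡ 25; 3^6 ≡ 16 — none is 1, so 3 is a primitive root.
The smallest primitive root modulo 31 is 3.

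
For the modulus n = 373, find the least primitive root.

2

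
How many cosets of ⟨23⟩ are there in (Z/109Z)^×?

3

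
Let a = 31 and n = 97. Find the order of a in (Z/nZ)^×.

48

By Lagrange's theorem, ord_97(31) divides φ(97) = 97 − 1 = 96 = 2^5 · 3.
Divisors of 96: 1, 2, 3, 4, 6, 8, 12, 16, 24, 32, 48, 96.
Compute 31^d (mod 97) for the divisors d until we hit 1:
31^1 ≡ 31
31^2 ≡ 88
31^3 ≡ 12
31^4 ≡ 81
31^6 ≡ 47
31^8 ≡ 62
31^12 ≡ 75
31^16 ≡ 61
31^24 ≡ 96
31^32 ≡ 35
31^48 ≡ 1
Hence ord(31) = 48.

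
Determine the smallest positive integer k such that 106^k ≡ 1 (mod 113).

ord(106) | φ(113) = 113 − 1 = 112 = 2^4 · 7.
Divisors of 112: 1, 2, 4, 7, 8, 14, 16, 28, 56, 112.
Check 106^d mod 113 for each divisor in increasing order:
106^1 ≡ 106 (mod 113)
106^2 ≡ 49 (mod 113)
106^4 ≡ 28 (mod 113)
106^7 ≡ 1 (mod 113) ✓
So ord_113(106) = 7.

7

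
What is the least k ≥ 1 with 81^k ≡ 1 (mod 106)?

13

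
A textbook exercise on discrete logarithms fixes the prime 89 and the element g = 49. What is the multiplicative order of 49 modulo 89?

ord(49) | φ(89) = 89 − 1 = 88 = 2^3 · 11.
Divisors of 88: 1, 2, 4, 8, 11, 22, 44, 88.
Compute 49^d (mod 89) for the divisors d until we hit 1:
49^1 ≡ 49 (mod 89)
49^2 ≡ 87 (mod 89)
49^4 ≡ 4 (mod 89)
49^8 ≡ 16 (mod 89)
49^11 ≡ 34 (mod 89)
49^22 ≡ 88 (mod 89)
49^44 ≡ 1 (mod 89) ✓
So ord_89(49) = 44.

44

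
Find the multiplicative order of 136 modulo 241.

Since 136 ∈ (Z/241Z)^×, its order divides φ(241) = 241 − 1 = 240 = 2^4 · 3 · 5.
Divisors of 240: 1, 2, 3, 4, 5, 6, 8, 10, 12, 15, 16, 20, 24, 30, 40, 48, 60, 80, 120, 240.
Evaluate successive powers at the divisors of 240:
136^1 ≡ 136 (mod 241)
136^2 ≡ 180 (mod 241)
136^3 ≡ 139 (mod 241)
136^4 ≡ 106 (mod 241)
136^5 ≡ 197 (mod 241)
136^6 ≡ 41 (mod 241)
136^8 ≡ 150 (mod 241)
136^10 ≡ 8 (mod 241)
136^12 ≡ 235 (mod 241)
136^15 ≡ 130 (mod 241)
136^16 ≡ 87 (mod 241)
136^20 ≡ 64 (mod 241)
136^24 ≡ 36 (mod 241)
136^30 ≡ 30 (mod 241)
136^40 ≡ 240 (mod 241)
136^48 ≡ 91 (mod 241)
136^60 ≡ 177 (mod 241)
136^80 ≡ 1 (mod 241) ✓
Hence ord(136) = 80.

80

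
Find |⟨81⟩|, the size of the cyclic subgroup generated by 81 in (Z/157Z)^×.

39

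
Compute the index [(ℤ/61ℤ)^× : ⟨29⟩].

Since 29 ∈ (Z/61Z)^×, its order divides φ(61) = 61 − 1 = 60 = 2^2 · 3 · 5.
Divisors of 60: 1, 2, 3, 4, 5, 6, 10, 12, 15, 20, 30, 60.
Check 29^d mod 61 for each divisor in increasing order:
29^1 ≡ 29 (mod 61)
29^2 ≡ 48 (mod 61)
29^3 ≡ 50 (mod 61)
29^4 ≡ 47 (mod 61)
29^5 ≡ 21 (mod 61)
29^6 ≡ 60 (mod 61)
29^10 ≡ 14 (mod 61)
29^12 ≡ 1 (mod 61) ✓
The order of 29 is 12, so the subgroup it generates has 12 elements.
The index is φ(61) / ord(29) = 60 / 12 = 5.

5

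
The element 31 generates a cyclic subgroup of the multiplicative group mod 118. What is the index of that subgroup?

The order of 31 must divide φ(118) = φ(2)·φ(59) = 1·58 = 58 = 2 · 29.
Divisors of 58: 1, 2, 29, 58.
Compute 31^d (mod 118) for the divisors d until we hit 1:
31^1 ≡ 31 (mod 118)
31^2 ≡ 17 (mod 118)
31^29 ≡ 117 (mod 118)
31^58 ≡ 1 (mod 118) ✓
So ord_118(31) = 58, hence |⟨31⟩| = 58.
Index = |(Z/118Z)^×| / |⟨31⟩| = 58 / 58 = 1.

1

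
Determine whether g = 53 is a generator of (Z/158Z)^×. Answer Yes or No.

φ(158) = φ(2)·φ(79) = 1·78 = 78 = 2 · 3 · 13.
53 is a primitive root mod 158 iff 53^(φ(158)/q) ≢ 1 for every prime q | φ(158), i.e. q ∈ {2, 3, 13}.
53^39 ≡ 157 (mod 158)  [q = 2: ≢ 1 ✓]
53^26 ≡ 55 (mod 158)  [q = 3: ≢ 1 ✓]
53^6 ≡ 101 (mod 158)  [q = 13: ≢ 1 ✓]
Every test exponent gives a nontrivial residue, hence 53 generates the full group.

Yes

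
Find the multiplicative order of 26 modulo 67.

ord(26) | φ(67) = 67 − 1 = 66 = 2 · 3 · 11.
Divisors of 66: 1, 2, 3, 6, 11, 22, 33, 66.
Test each divisor d:
26^1 ≡ 26 (mod 67)
26^2 ≡ 6 (mod 67)
26^3 ≡ 22 (mod 67)
26^6 ≡ 15 (mod 67)
26^11 ≡ 37 (mod 67)
26^22 ≡ 29 (mod 67)
26^33 ≡ 1 (mod 67) ✓
Therefore the multiplicative order of 26 modulo 67 is 33.

33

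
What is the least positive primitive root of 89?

φ(89) = 89 − 1 = 88 = 2^3 · 11.
Test candidates g = 2, 3, … against the prime factors q ∈ {2, 11} of φ(89): g is a generator iff g^(88/q) ≢ 1 for every such q.
g = 2: 2^44 ≡ 1 — hits 1, so not a primitive root.
g = 3: 3^44 ≡ 88; 3^8 ≡ 64 — none is 1, so 3 is a primitive root.
The smallest primitive root modulo 89 is 3.

3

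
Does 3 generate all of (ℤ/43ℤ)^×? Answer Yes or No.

Yes

φ(43) = 43 − 1 = 42 = 2 · 3 · 7.
Test 3^(42/q) mod 43 for each prime factor q of 42:
3^21 ≡ 42 (mod 43)  [q = 2: ≢ 1 ✓]
3^14 ≡ 36 (mod 43)  [q = 3: ≢ 1 ✓]
3^6 ≡ 41 (mod 43)  [q = 7: ≢ 1 ✓]
Every test exponent gives a nontrivial residue, hence 3 generates the full group.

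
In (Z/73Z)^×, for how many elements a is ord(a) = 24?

8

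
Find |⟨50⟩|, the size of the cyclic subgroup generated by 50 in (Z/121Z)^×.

The order of 50 must divide φ(121) = φ(11^2) = 11·(11−1) = 110 = 2 · 5 · 11.
Divisors of 110: 1, 2, 5, 10, 11, 22, 55, 110.
Evaluate successive powers at the divisors of 110:
50^1 ≡ 50
50^2 ≡ 80
50^5 ≡ 76
50^10 ≡ 89
50^11 ≡ 94
50^22 ≡ 3
50^55 ≡ 120
50^110 ≡ 1
Therefore the multiplicative order of 50 modulo 121 is 110.

110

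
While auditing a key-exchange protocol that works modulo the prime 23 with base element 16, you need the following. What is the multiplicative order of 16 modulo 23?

By Lagrange's theorem, ord_23(16) divides φ(23) = 23 − 1 = 22 = 2 · 11.
Divisors of 22: 1, 2, 11, 22.
Test each divisor d:
16^1 ≡ 16
16^2 ≡ 3
16^11 ≡ 1
Hence ord(16) = 11.

11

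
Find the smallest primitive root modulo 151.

6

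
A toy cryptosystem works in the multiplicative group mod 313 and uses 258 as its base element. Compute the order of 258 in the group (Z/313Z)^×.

Since 258 ∈ (Z/313Z)^×, its order divides φ(313) = 313 − 1 = 312 = 2^3 · 3 · 13.
Divisors of 312: 1, 2, 3, 4, 6, 8, 12, 13, 24, 26, 39, 52, 78, 104, 156, 312.
Evaluate successive powers at the divisors of 312:
258^1 ≡ 258 (mod 313)
258^2 ≡ 208 (mod 313)
258^3 ≡ 141 (mod 313)
258^4 ≡ 70 (mod 313)
258^6 ≡ 162 (mod 313)
258^8 ≡ 205 (mod 313)
258^12 ≡ 265 (mod 313)
258^13 ≡ 136 (mod 313)
258^24 ≡ 113 (mod 313)
258^26 ≡ 29 (mod 313)
258^39 ≡ 188 (mod 313)
258^52 ≡ 215 (mod 313)
258^78 ≡ 288 (mod 313)
258^104 ≡ 214 (mod 313)
258^156 ≡ 312 (mod 313)
258^312 ≡ 1 (mod 313) ✓
Hence ord(258) = 312.

312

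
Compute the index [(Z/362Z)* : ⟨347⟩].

2

Since 347 ∈ (Z/362Z)^×, its order divides φ(362) = φ(2)·φ(181) = 1·180 = 180 = 2^2 · 3^2 · 5.
Divisors of 180: 1, 2, 3, 4, 5, 6, 9, 10, 12, 15, 18, 20, 30, 36, 45, 60, 90, 180.
Evaluate successive powers at the divisors of 180:
347^1 ≡ 347
347^2 ≡ 225
347^3 ≡ 245
347^4 ≡ 307
347^5 ≡ 101
347^6 ≡ 295
347^9 ≡ 237
347^10 ≡ 65
347^12 ≡ 145
347^15 ≡ 49
347^18 ≡ 59
347^20 ≡ 243
347^30 ≡ 229
347^36 ≡ 223
347^45 ≡ 361
347^60 ≡ 313
347^90 ≡ 1
The order of 347 is 90, so the subgroup it generates has 90 elements.
The index is φ(362) / ord(347) = 180 / 90 = 2.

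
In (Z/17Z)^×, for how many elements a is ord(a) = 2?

1

φ(17) = 17 − 1 = 16 = 2^4.
Since (Z/17Z)^× is cyclic of order 16, the number of elements of order d is φ(d) when d | 16 and 0 otherwise.
2 | 16, and φ(2) = 2 − 1 = 1.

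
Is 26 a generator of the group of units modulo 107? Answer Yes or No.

Yes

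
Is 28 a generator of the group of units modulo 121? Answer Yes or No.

φ(121) = φ(11^2) = 11·(11−1) = 110 = 2 · 5 · 11.
28 is a primitive root mod 121 iff 28^(φ(121)/q) ≢ 1 for every prime q | φ(121), i.e. q ∈ {2, 5, 11}.
28^55 ≡ 120 (mod 121)  [q = 2: ≢ 1 ✓]
28^22 ≡ 3 (mod 121)  [q = 5: ≢ 1 ✓]
28^10 ≡ 12 (mod 121)  [q = 11: ≢ 1 ✓]
Every test exponent gives a nontrivial residue, hence 28 generates the full group.

Yes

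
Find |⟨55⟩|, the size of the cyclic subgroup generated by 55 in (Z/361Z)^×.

The order of 55 must divide φ(361) = φ(19^2) = 19·(19−1) = 342 = 2 · 3^2 · 19.
Divisors of 342: 1, 2, 3, 6, 9, 18, 19, 38, 57, 114, 171, 342.
Test each divisor d:
55^1 ≡ 55
55^2 ≡ 137
55^3 ≡ 315
55^6 ≡ 311
55^9 ≡ 134
55^18 ≡ 267
55^19 ≡ 245
55^38 ≡ 99
55^57 ≡ 68
55^114 ≡ 292
55^171 ≡ 1
Hence ord(55) = 171.

171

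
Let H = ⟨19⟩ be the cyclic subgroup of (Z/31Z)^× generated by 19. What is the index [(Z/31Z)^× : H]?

2

By Lagrange's theorem, ord_31(19) divides φ(31) = 31 − 1 = 30 = 2 · 3 · 5.
Divisors of 30: 1, 2, 3, 5, 6, 10, 15, 30.
Check 19^d mod 31 for each divisor in increasing order:
19^1 ≡ 19
19^2 ≡ 20
19^3 ≡ 8
19^5 ≡ 5
19^6 ≡ 2
19^10 ≡ 25
19^15 ≡ 1
So ord_31(19) = 15, hence |⟨19⟩| = 15.
[(Z/31Z)^× : ⟨19⟩] = 30/15 = 2.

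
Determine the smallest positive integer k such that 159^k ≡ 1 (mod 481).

6

By Lagrange's theorem, ord_481(159) divides φ(481) = φ(13·37) = (13−1)·(37−1) = 12·36 = 432 = 2^4 · 3^3.
Divisors of 432: 1, 2, 3, 4, 6, 8, 9, 12, 16, 18, 24, 27, 36, 48, 54, 72, 108, 144, 216, 432.
Test each divisor d:
159^1 ≡ 159
159^2 ≡ 269
159^3 ≡ 443
159^4 ≡ 211
159^6 ≡ 1
Therefore the multiplicative order of 159 modulo 481 is 6.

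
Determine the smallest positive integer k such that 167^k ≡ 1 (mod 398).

The order of 167 must divide φ(398) = φ(2)·φ(199) = 1·198 = 198 = 2 · 3^2 · 11.
Divisors of 198: 1, 2, 3, 6, 9, 11, 18, 22, 33, 66, 99, 198.
Test each divisor d:
167^1 ≡ 167
167^2 ≡ 29
167^3 ≡ 67
167^6 ≡ 111
167^9 ≡ 273
167^11 ≡ 355
167^18 ≡ 103
167^22 ≡ 257
167^33 ≡ 93
167^66 ≡ 291
167^99 ≡ 397
167^198 ≡ 1
Therefore the multiplicative order of 167 modulo 398 is 198.

198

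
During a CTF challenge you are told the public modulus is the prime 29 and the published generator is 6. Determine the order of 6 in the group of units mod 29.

14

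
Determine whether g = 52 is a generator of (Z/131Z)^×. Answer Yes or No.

φ(131) = 131 − 1 = 130 = 2 · 5 · 13.
52 is a primitive root mod 131 iff 52^(φ(131)/q) ≢ 1 for every prime q | φ(131), i.e. q ∈ {2, 5, 13}.
52^65 ≡ 1 (mod 131)  [q = 2: ≡ 1 ✗]
52^26 ≡ 1 (mod 131)  [q = 5: ≡ 1 ✗]
52^10 ≡ 99 (mod 131)  [q = 13: ≢ 1 ✓]
Since 52^65 ≡ 1, the order of 52 divides 65 < 130, so 52 is not a primitive root.

No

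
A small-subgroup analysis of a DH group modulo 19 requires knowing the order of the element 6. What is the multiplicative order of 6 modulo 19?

9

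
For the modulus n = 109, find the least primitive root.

φ(109) = 109 − 1 = 108 = 2^2 · 3^3.
Test candidates g = 2, 3, … against the prime factors q ∈ {2, 3} of φ(109): g is a generator iff g^(108/q) ≢ 1 for every such q.
g = 2: 2^54 ≡ 108; 2^36 ≡ 1 — hits 1, so not a primitive root.
g = 3: 3^54 ≡ 1 — hits 1, so not a primitive root.
g = 4: 4^54 ≡ 1 — hits 1, so not a primitive root.
g = 5: 5^54 ≡ 1 — hits 1, so not a primitive root.
g = 6: 6^54 ≡ 108; 6^36 ≡ 63 — none is 1, so 6 is a primitive root.
Hence the least primitive root of 109 is 6.

6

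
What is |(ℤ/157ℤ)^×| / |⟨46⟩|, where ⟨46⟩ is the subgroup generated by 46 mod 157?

12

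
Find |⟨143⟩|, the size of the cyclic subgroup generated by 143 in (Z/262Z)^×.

65

By Lagrange's theorem, ord_262(143) divides φ(262) = φ(2)·φ(131) = 1·130 = 130 = 2 · 5 · 13.
Divisors of 130: 1, 2, 5, 10, 13, 26, 65, 130.
Evaluate successive powers at the divisors of 130:
143^1 ≡ 143 (mod 262)
143^2 ≡ 13 (mod 262)
143^5 ≡ 63 (mod 262)
143^10 ≡ 39 (mod 262)
143^13 ≡ 189 (mod 262)
143^26 ≡ 89 (mod 262)
143^65 ≡ 1 (mod 262) ✓
Therefore the multiplicative order of 143 modulo 262 is 65.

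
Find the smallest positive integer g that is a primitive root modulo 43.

3

φ(43) = 43 − 1 = 42 = 2 · 3 · 7.
g is a primitive root iff g^(42/q) ≢ 1 (mod 43) for each prime q ∈ {2, 3, 7}.
g = 2: 2^21 ≡ 42; 2^14 ≡ 1 — hits 1, so not a primitive root.
g = 3: 3^21 ≡ 42; 3^14 ≡ 36; 3^6 ≡ 41 — none is 1, so 3 is a primitive root.
Hence the least primitive root of 43 is 3.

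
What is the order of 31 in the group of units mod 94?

46

By Lagrange's theorem, ord_94(31) divides φ(94) = φ(2)·φ(47) = 1·46 = 46 = 2 · 23.
Divisors of 46: 1, 2, 23, 46.
Compute 31^d (mod 94) for the divisors d until we hit 1:
31^1 ≡ 31 (mod 94)
31^2 ≡ 21 (mod 94)
31^23 ≡ 93 (mod 94)
31^46 ≡ 1 (mod 94) ✓
So ord_94(31) = 46.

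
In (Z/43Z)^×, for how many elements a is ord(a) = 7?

φ(43) = 43 − 1 = 42 = 2 · 3 · 7.
Since (Z/43Z)^× is cyclic of order 42, the number of elements of order d is φ(d) when d | 42 and 0 otherwise.
7 | 42, and φ(7) = 7 − 1 = 6.

6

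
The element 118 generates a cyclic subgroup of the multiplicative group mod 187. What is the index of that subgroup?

Since 118 ∈ (Z/187Z)^×, its order divides φ(187) = φ(11·17) = (11−1)·(17−1) = 10·16 = 160 = 2^5 · 5.
Divisors of 160: 1, 2, 4, 5, 8, 10, 16, 20, 32, 40, 80, 160.
Test each divisor d:
118^1 ≡ 118
118^2 ≡ 86
118^4 ≡ 103
118^5 ≡ 186
118^8 ≡ 137
118^10 ≡ 1
The order of 118 is 10, so the subgroup it generates has 10 elements.
[(Z/187Z)^× : ⟨118⟩] = 160/10 = 16.

16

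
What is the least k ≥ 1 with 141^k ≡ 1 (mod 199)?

By Lagrange's theorem, ord_199(141) divides φ(199) = 199 − 1 = 198 = 2 · 3^2 · 11.
Divisors of 198: 1, 2, 3, 6, 9, 11, 18, 22, 33, 66, 99, 198.
Compute 141^d (mod 199) for the divisors d until we hit 1:
141^1 ≡ 141
141^2 ≡ 180
141^3 ≡ 107
141^6 ≡ 106
141^9 ≡ 198
141^11 ≡ 19
141^18 ≡ 1
The smallest such exponent is 18, so the order of 141 is 18.

18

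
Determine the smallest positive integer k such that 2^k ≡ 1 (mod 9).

6

ord(2) | φ(9) = φ(3^2) = 3·(3−1) = 6 = 2 · 3.
Divisors of 6: 1, 2, 3, 6.
Evaluate successive powers at the divisors of 6:
2^1 ≡ 2 (mod 9)
2^2 ≡ 4 (mod 9)
2^3 ≡ 8 (mod 9)
2^6 ≡ 1 (mod 9) ✓
Hence ord(2) = 6.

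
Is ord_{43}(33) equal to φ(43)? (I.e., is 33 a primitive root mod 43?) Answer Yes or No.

Yes

φ(43) = 43 − 1 = 42 = 2 · 3 · 7.
It suffices to check that the order of 33 is not a proper divisor of 42: compute 33^(42/q) for q ∈ {2, 3, 7}.
33^21 ≡ 42 (mod 43)  [q = 2: ≢ 1 ✓]
33^14 ≡ 36 (mod 43)  [q = 3: ≢ 1 ✓]
33^6 ≡ 35 (mod 43)  [q = 7: ≢ 1 ✓]
All checks pass, so 33 has order 42 and is a primitive root modulo 43.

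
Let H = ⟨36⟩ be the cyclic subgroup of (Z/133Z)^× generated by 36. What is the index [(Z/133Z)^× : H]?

The order of 36 must divide φ(133) = φ(7·19) = (7−1)·(19−1) = 6·18 = 108 = 2^2 · 3^3.
Divisors of 108: 1, 2, 3, 4, 6, 9, 12, 18, 27, 36, 54, 108.
Check 36^d mod 133 for each divisor in increasing order:
36^1 ≡ 36
36^2 ≡ 99
36^3 ≡ 106
36^4 ≡ 92
36^6 ≡ 64
36^9 ≡ 1
Thus |⟨36⟩| = ord(36) = 9.
Index = |(Z/133Z)^×| / |⟨36⟩| = 108 / 9 = 12.

12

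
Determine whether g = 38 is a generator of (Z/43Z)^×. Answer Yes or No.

φ(43) = 43 − 1 = 42 = 2 · 3 · 7.
An element g generates (Z/43Z)^× iff g^(42/q) ≢ 1 (mod 43) for each prime q ∈ {2, 3, 7}.
38^21 ≡ 1 (mod 43)  [q = 2: ≡ 1 ✗]
38^14 ≡ 36 (mod 43)  [q = 3: ≢ 1 ✓]
38^6 ≡ 16 (mod 43)  [q = 7: ≢ 1 ✓]
The check at q = 2 fails, so 38 generates a proper subgroup.

No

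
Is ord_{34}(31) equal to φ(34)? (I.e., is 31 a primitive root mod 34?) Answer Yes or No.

Yes

φ(34) = φ(2)·φ(17) = 1·16 = 16 = 2^4.
31 is a primitive root mod 34 iff 31^(φ(34)/q) ≢ 1 for every prime q | φ(34), i.e. q ∈ {2}.
31^8 ≡ 33 (mod 34)  [q = 2: ≢ 1 ✓]
None equal 1, so ord_34(31) = 16: 31 is a primitive root.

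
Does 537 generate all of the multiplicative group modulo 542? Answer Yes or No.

No

φ(542) = φ(2)·φ(271) = 1·270 = 270 = 2 · 3^3 · 5.
Test 537^(270/q) mod 542 for each prime factor q of 270:
537^135 ≡ 541 (mod 542)  [q = 2: ≢ 1 ✓]
537^90 ≡ 299 (mod 542)  [q = 3: ≢ 1 ✓]
537^54 ≡ 1 (mod 542)  [q = 5: ≡ 1 ✗]
The check at q = 5 fails, so 537 generates a proper subgroup.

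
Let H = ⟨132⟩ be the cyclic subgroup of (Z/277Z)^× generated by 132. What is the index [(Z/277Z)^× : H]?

3

The order of 132 must divide φ(277) = 277 − 1 = 276 = 2^2 · 3 · 23.
Divisors of 276: 1, 2, 3, 4, 6, 12, 23, 46, 69, 92, 138, 276.
Check 132^d mod 277 for each divisor in increasing order:
132^1 ≡ 132 (mod 277)
132^2 ≡ 250 (mod 277)
132^3 ≡ 37 (mod 277)
132^4 ≡ 175 (mod 277)
132^6 ≡ 261 (mod 277)
132^12 ≡ 256 (mod 277)
132^23 ≡ 60 (mod 277)
132^46 ≡ 276 (mod 277)
132^69 ≡ 217 (mod 277)
132^92 ≡ 1 (mod 277) ✓
The order of 132 is 92, so the subgroup it generates has 92 elements.
Index = |(Z/277Z)^×| / |⟨132⟩| = 276 / 92 = 3.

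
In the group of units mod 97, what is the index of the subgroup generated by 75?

24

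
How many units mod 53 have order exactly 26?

φ(53) = 53 − 1 = 52 = 2^2 · 13.
(Z/53Z)^× is cyclic (|G| = 52); a cyclic group of order m has exactly φ(d) elements of each order d | m, and none otherwise.
26 = 2 · 13 divides 52, and φ(26) = 12.

12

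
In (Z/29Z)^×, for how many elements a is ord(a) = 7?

6

φ(29) = 29 − 1 = 28 = 2^2 · 7.
Since (Z/29Z)^× is cyclic of order 28, the number of elements of order d is φ(d) when d | 28 and 0 otherwise.
7 | 28, and φ(7) = 7 − 1 = 6.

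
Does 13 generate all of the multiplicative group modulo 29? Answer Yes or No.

φ(29) = 29 − 1 = 28 = 2^2 · 7.
13 is a primitive root mod 29 iff 13^(φ(29)/q) ≢ 1 for every prime q | φ(29), i.e. q ∈ {2, 7}.
13^14 ≡ 1 (mod 29)  [q = 2: ≡ 1 ✗]
13^4 ≡ 25 (mod 29)  [q = 7: ≢ 1 ✓]
13^14 ≡ 1 shows ord(13) | 14, strictly less than φ(29); not a primitive root.

No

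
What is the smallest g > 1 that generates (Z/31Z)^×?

3

φ(31) = 31 − 1 = 30 = 2 · 3 · 5.
Test candidates g = 2, 3, … against the prime factors q ∈ {2, 3, 5} of φ(31): g is a generator iff g^(30/q) ≢ 1 for every such q.
g = 2: 2^15 ≡ 1 — hits 1, so not a primitive root.
g = 3: 3^15 ≡ 30; 3^10 ≡ 25; 3^6 ≡ 16 — none is 1, so 3 is a primitive root.
The smallest primitive root modulo 31 is 3.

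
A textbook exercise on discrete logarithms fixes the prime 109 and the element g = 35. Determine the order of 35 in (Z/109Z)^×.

27

By Lagrange's theorem, ord_109(35) divides φ(109) = 109 − 1 = 108 = 2^2 · 3^3.
Divisors of 108: 1, 2, 3, 4, 6, 9, 12, 18, 27, 36, 54, 108.
Compute 35^d (mod 109) for the divisors d until we hit 1:
35^1 ≡ 35 (mod 109)
35^2 ≡ 26 (mod 109)
35^3 ≡ 38 (mod 109)
35^4 ≡ 22 (mod 109)
35^6 ≡ 27 (mod 109)
35^9 ≡ 45 (mod 109)
35^12 ≡ 75 (mod 109)
35^18 ≡ 63 (mod 109)
35^27 ≡ 1 (mod 109) ✓
Therefore the multiplicative order of 35 modulo 109 is 27.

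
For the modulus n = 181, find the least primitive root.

2

φ(181) = 181 − 1 = 180 = 2^2 · 3^2 · 5.
g is a primitive root iff g^(180/q) ≢ 1 (mod 181) for each prime q ∈ {2, 3, 5}.
g = 2: 2^90 ≡ 180; 2^60 ≡ 48; 2^36 ≡ 59 — none is 1, so 2 is a primitive root.
Hence the least primitive root of 181 is 2.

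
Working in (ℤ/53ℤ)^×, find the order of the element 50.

52

The order of 50 must divide φ(53) = 53 − 1 = 52 = 2^2 · 13.
Divisors of 52: 1, 2, 4, 13, 26, 52.
Compute 50^d (mod 53) for the divisors d until we hit 1:
50^1 ≡ 50 (mod 53)
50^2 ≡ 9 (mod 53)
50^4 ≡ 28 (mod 53)
50^13 ≡ 23 (mod 53)
50^26 ≡ 52 (mod 53)
50^52 ≡ 1 (mod 53) ✓
Therefore the multiplicative order of 50 modulo 53 is 52.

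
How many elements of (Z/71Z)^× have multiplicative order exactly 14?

6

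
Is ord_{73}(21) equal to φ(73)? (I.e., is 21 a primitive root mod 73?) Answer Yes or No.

No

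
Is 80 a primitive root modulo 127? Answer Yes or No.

φ(127) = 127 − 1 = 126 = 2 · 3^2 · 7.
80 is a primitive root mod 127 iff 80^(φ(127)/q) ≢ 1 for every prime q | φ(127), i.e. q ∈ {2, 3, 7}.
80^63 ≡ 126 (mod 127)  [q = 2: ≢ 1 ✓]
80^42 ≡ 1 (mod 127)  [q = 3: ≡ 1 ✗]
80^18 ≡ 2 (mod 127)  [q = 7: ≢ 1 ✓]
80^42 ≡ 1 shows ord(80) | 42, strictly less than φ(127); not a primitive root.

No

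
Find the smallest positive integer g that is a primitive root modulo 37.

2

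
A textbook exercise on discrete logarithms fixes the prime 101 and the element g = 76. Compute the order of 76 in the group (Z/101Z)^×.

50

Since 76 ∈ (Z/101Z)^×, its order divides φ(101) = 101 − 1 = 100 = 2^2 · 5^2.
Divisors of 100: 1, 2, 4, 5, 10, 20, 25, 50, 100.
Evaluate successive powers at the divisors of 100:
76^1 ≡ 76 (mod 101)
76^2 ≡ 19 (mod 101)
76^4 ≡ 58 (mod 101)
76^5 ≡ 65 (mod 101)
76^10 ≡ 84 (mod 101)
76^20 ≡ 87 (mod 101)
76^25 ≡ 100 (mod 101)
76^50 ≡ 1 (mod 101) ✓
Hence ord(76) = 50.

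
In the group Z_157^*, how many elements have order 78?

φ(157) = 157 − 1 = 156 = 2^2 · 3 · 13.
(Z/157Z)^× is cyclic (|G| = 156); a cyclic group of order m has exactly φ(d) elements of each order d | m, and none otherwise.
78 = 2 · 3 · 13 divides 156, and φ(78) = 24.

24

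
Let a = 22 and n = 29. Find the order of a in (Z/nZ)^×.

14

Since 22 ∈ (Z/29Z)^×, its order divides φ(29) = 29 − 1 = 28 = 2^2 · 7.
Divisors of 28: 1, 2, 4, 7, 14, 28.
Evaluate successive powers at the divisors of 28:
22^1 ≡ 22 (mod 29)
22^2 ≡ 20 (mod 29)
22^4 ≡ 23 (mod 29)
22^7 ≡ 28 (mod 29)
22^14 ≡ 1 (mod 29) ✓
The smallest such exponent is 14, so the order of 22 is 14.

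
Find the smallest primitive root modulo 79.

φ(79) = 79 − 1 = 78 = 2 · 3 · 13.
g is a primitive root iff g^(78/q) ≢ 1 (mod 79) for each prime q ∈ {2, 3, 13}.
g = 2: 2^39 ≡ 1 — hits 1, so not a primitive root.
g = 3: 3^39 ≡ 78; 3^26 ≡ 23; 3^6 ≡ 18 — none is 1, so 3 is a primitive root.
Hence the least primitive root of 79 is 3.

3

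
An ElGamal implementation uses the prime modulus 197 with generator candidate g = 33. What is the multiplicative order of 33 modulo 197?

14

By Lagrange's theorem, ord_197(33) divides φ(197) = 197 − 1 = 196 = 2^2 · 7^2.
Divisors of 196: 1, 2, 4, 7, 14, 28, 49, 98, 196.
Check 33^d mod 197 for each divisor in increasing order:
33^1 ≡ 33
33^2 ≡ 104
33^4 ≡ 178
33^7 ≡ 196
33^14 ≡ 1
The smallest such exponent is 14, so the order of 33 is 14.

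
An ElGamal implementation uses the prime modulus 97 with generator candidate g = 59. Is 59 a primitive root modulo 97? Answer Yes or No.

Yes

φ(97) = 97 − 1 = 96 = 2^5 · 3.
An element g generates (Z/97Z)^× iff g^(96/q) ≢ 1 (mod 97) for each prime q ∈ {2, 3}.
59^48 ≡ 96 (mod 97)  [q = 2: ≢ 1 ✓]
59^32 ≡ 35 (mod 97)  [q = 3: ≢ 1 ✓]
None equal 1, so ord_97(59) = 96: 59 is a primitive root.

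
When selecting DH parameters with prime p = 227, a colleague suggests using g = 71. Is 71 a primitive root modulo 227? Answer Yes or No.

No

φ(227) = 227 − 1 = 226 = 2 · 113.
An element g generates (Z/227Z)^× iff g^(226/q) ≢ 1 (mod 227) for each prime q ∈ {2, 113}.
71^113 ≡ 1 (mod 227)  [q = 2: ≡ 1 ✗]
71^2 ≡ 47 (mod 227)  [q = 113: ≢ 1 ✓]
Since 71^113 ≡ 1, the order of 71 divides 113 < 226, so 71 is not a primitive root.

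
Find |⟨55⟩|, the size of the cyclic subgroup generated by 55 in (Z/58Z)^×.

Since 55 ∈ (Z/58Z)^×, its order divides φ(58) = φ(2)·φ(29) = 1·28 = 28 = 2^2 · 7.
Divisors of 28: 1, 2, 4, 7, 14, 28.
Check 55^d mod 58 for each divisor in increasing order:
55^1 ≡ 55 (mod 58)
55^2 ≡ 9 (mod 58)
55^4 ≡ 23 (mod 58)
55^7 ≡ 17 (mod 58)
55^14 ≡ 57 (mod 58)
55^28 ≡ 1 (mod 58) ✓
Therefore the multiplicative order of 55 modulo 58 is 28.

28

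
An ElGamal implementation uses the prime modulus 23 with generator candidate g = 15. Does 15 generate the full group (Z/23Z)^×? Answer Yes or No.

φ(23) = 23 − 1 = 22 = 2 · 11.
It suffices to check that the order of 15 is not a proper divisor of 22: compute 15^(22/q) for q ∈ {2, 11}.
15^11 ≡ 22 (mod 23)  [q = 2: ≢ 1 ✓]
15^2 ≡ 18 (mod 23)  [q = 11: ≢ 1 ✓]
None equal 1, so ord_23(15) = 22: 15 is a primitive root.

Yes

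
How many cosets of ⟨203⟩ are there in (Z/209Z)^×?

2

The order of 203 must divide φ(209) = φ(11·19) = (11−1)·(19−1) = 10·18 = 180 = 2^2 · 3^2 · 5.
Divisors of 180: 1, 2, 3, 4, 5, 6, 9, 10, 12, 15, 18, 20, 30, 36, 45, 60, 90, 180.
Check 203^d mod 209 for each divisor in increasing order:
203^1 ≡ 203 (mod 209)
203^2 ≡ 36 (mod 209)
203^3 ≡ 202 (mod 209)
203^4 ≡ 42 (mod 209)
203^5 ≡ 166 (mod 209)
203^6 ≡ 49 (mod 209)
203^9 ≡ 75 (mod 209)
203^10 ≡ 177 (mod 209)
203^12 ≡ 102 (mod 209)
203^15 ≡ 122 (mod 209)
203^18 ≡ 191 (mod 209)
203^20 ≡ 188 (mod 209)
203^30 ≡ 45 (mod 209)
203^36 ≡ 115 (mod 209)
203^45 ≡ 56 (mod 209)
203^60 ≡ 144 (mod 209)
203^90 ≡ 1 (mod 209) ✓
The order of 203 is 90, so the subgroup it generates has 90 elements.
The index is φ(209) / ord(203) = 180 / 90 = 2.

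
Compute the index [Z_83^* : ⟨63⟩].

The order of 63 must divide φ(83) = 83 − 1 = 82 = 2 · 41.
Divisors of 82: 1, 2, 41, 82.
Test each divisor d:
63^1 ≡ 63 (mod 83)
63^2 ≡ 68 (mod 83)
63^41 ≡ 1 (mod 83) ✓
Thus |⟨63⟩| = ord(63) = 41.
Index = |(Z/83Z)^×| / |⟨63⟩| = 82 / 41 = 2.

2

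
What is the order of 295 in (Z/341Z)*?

5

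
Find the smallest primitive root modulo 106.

3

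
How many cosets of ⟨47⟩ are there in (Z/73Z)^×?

Since 47 ∈ (Z/73Z)^×, its order divides φ(73) = 73 − 1 = 72 = 2^3 · 3^2.
Divisors of 72: 1, 2, 3, 4, 6, 8, 9, 12, 18, 24, 36, 72.
Compute 47^d (mod 73) for the divisors d until we hit 1:
47^1 ≡ 47 (mod 73)
47^2 ≡ 19 (mod 73)
47^3 ≡ 17 (mod 73)
47^4 ≡ 69 (mod 73)
47^6 ≡ 70 (mod 73)
47^8 ≡ 16 (mod 73)
47^9 ≡ 22 (mod 73)
47^12 ≡ 9 (mod 73)
47^18 ≡ 46 (mod 73)
47^24 ≡ 8 (mod 73)
47^36 ≡ 72 (mod 73)
47^72 ≡ 1 (mod 73) ✓
The order of 47 is 72, so the subgroup it generates has 72 elements.
Index = |(Z/73Z)^×| / |⟨47⟩| = 72 / 72 = 1.

1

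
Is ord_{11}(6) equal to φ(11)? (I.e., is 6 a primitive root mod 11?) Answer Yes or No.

Yes

φ(11) = 11 − 1 = 10 = 2 · 5.
An element g generates (Z/11Z)^× iff g^(10/q) ≢ 1 (mod 11) for each prime q ∈ {2, 5}.
6^5 ≡ 10 (mod 11)  [q = 2: ≢ 1 ✓]
6^2 ≡ 3 (mod 11)  [q = 5: ≢ 1 ✓]
All checks pass, so 6 has order 10 and is a primitive root modulo 11.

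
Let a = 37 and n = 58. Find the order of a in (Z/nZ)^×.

28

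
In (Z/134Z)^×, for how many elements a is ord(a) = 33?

20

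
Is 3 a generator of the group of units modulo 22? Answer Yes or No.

No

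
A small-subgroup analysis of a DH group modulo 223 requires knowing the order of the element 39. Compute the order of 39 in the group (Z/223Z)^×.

3

Since 39 ∈ (Z/223Z)^×, its order divides φ(223) = 223 − 1 = 222 = 2 · 3 · 37.
Divisors of 222: 1, 2, 3, 6, 37, 74, 111, 222.
Evaluate successive powers at the divisors of 222:
39^1 ≡ 39
39^2 ≡ 183
39^3 ≡ 1
Therefore the multiplicative order of 39 modulo 223 is 3.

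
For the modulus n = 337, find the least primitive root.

φ(337) = 337 − 1 = 336 = 2^4 · 3 · 7.
g is a primitive root iff g^(336/q) ≢ 1 (mod 337) for each prime q ∈ {2, 3, 7}.
g = 2: 2^168 ≡ 1 — hits 1, so not a primitive root.
g = 3: 3^168 ≡ 1 — hits 1, so not a primitive root.
g = 4: 4^168 ≡ 1 — hits 1, so not a primitive root.
g = 5: 5^168 ≡ 336; 5^112 ≡ 1 — hits 1, so not a primitive root.
g = 6: 6^168 ≡ 1 — hits 1, so not a primitive root.
g = 7: 7^168 ≡ 1 — hits 1, so not a primitive root.
g = 8: 8^168 ≡ 1 — hits 1, so not a primitive root.
g = 9: 9^168 ≡ 1 — hits 1, so not a primitive root.
g = 10: 10^168 ≡ 336; 10^112 ≡ 128; 10^48 ≡ 175 — none is 1, so 10 is a primitive root.
Hence the least primitive root of 337 is 10.

10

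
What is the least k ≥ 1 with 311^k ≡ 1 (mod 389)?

194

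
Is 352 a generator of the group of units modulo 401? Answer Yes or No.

No

φ(401) = 401 − 1 = 400 = 2^4 · 5^2.
It suffices to check that the order of 352 is not a proper divisor of 400: compute 352^(400/q) for q ∈ {2, 5}.
352^200 ≡ 1 (mod 401)  [q = 2: ≡ 1 ✗]
352^80 ≡ 39 (mod 401)  [q = 5: ≢ 1 ✓]
The check at q = 2 fails, so 352 generates a proper subgroup.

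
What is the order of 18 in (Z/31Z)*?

15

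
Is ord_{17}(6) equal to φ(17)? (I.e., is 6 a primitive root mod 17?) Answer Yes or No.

Yes

φ(17) = 17 − 1 = 16 = 2^4.
6 is a primitive root mod 17 iff 6^(φ(17)/q) ≢ 1 for every prime q | φ(17), i.e. q ∈ {2}.
6^8 ≡ 16 (mod 17)  [q = 2: ≢ 1 ✓]
None equal 1, so ord_17(6) = 16: 6 is a primitive root.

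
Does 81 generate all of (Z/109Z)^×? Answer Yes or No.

No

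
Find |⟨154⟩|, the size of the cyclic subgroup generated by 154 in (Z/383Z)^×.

382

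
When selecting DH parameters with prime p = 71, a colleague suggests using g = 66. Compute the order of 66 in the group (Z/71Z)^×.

10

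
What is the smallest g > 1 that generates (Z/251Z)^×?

6

φ(251) = 251 − 1 = 250 = 2 · 5^3.
Test candidates g = 2, 3, … against the prime factors q ∈ {2, 5} of φ(251): g is a generator iff g^(250/q) ≢ 1 for every such q.
g = 2: 2^125 ≡ 250; 2^50 ≡ 1 — hits 1, so not a primitive root.
g = 3: 3^125 ≡ 1 — hits 1, so not a primitive root.
g = 4: 4^125 ≡ 1 — hits 1, so not a primitive root.
g = 5: 5^125 ≡ 1 — hits 1, so not a primitive root.
g = 6: 6^125 ≡ 250; 6^50 ≡ 219 — none is 1, so 6 is a primitive root.
The smallest primitive root modulo 251 is 6.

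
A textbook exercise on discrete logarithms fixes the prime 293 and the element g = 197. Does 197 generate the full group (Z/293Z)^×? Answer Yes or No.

No

φ(293) = 293 − 1 = 292 = 2^2 · 73.
An element g generates (Z/293Z)^× iff g^(292/q) ≢ 1 (mod 293) for each prime q ∈ {2, 73}.
197^146 ≡ 1 (mod 293)  [q = 2: ≡ 1 ✗]
197^4 ≡ 109 (mod 293)  [q = 73: ≢ 1 ✓]
Since 197^146 ≡ 1, the order of 197 divides 146 < 292, so 197 is not a primitive root.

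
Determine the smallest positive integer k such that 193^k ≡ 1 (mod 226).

112

ord(193) | φ(226) = φ(2)·φ(113) = 1·112 = 112 = 2^4 · 7.
Divisors of 112: 1, 2, 4, 7, 8, 14, 16, 28, 56, 112.
Check 193^d mod 226 for each divisor in increasing order:
193^1 ≡ 193
193^2 ≡ 185
193^4 ≡ 99
193^7 ≡ 155
193^8 ≡ 83
193^14 ≡ 69
193^16 ≡ 109
193^28 ≡ 15
193^56 ≡ 225
193^112 ≡ 1
Hence ord(193) = 112.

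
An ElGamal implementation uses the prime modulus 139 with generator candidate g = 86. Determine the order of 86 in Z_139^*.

Since 86 ∈ (Z/139Z)^×, its order divides φ(139) = 139 − 1 = 138 = 2 · 3 · 23.
Divisors of 138: 1, 2, 3, 6, 23, 46, 69, 138.
Compute 86^d (mod 139) for the divisors d until we hit 1:
86^1 ≡ 86 (mod 139)
86^2 ≡ 29 (mod 139)
86^3 ≡ 131 (mod 139)
86^6 ≡ 64 (mod 139)
86^23 ≡ 96 (mod 139)
86^46 ≡ 42 (mod 139)
86^69 ≡ 1 (mod 139) ✓
Therefore the multiplicative order of 86 modulo 139 is 69.

69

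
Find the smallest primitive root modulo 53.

2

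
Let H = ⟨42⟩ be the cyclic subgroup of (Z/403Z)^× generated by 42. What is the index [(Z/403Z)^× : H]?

12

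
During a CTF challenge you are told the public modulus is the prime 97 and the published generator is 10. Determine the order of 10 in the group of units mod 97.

96

ord(10) | φ(97) = 97 − 1 = 96 = 2^5 · 3.
Divisors of 96: 1, 2, 3, 4, 6, 8, 12, 16, 24, 32, 48, 96.
Evaluate successive powers at the divisors of 96:
10^1 ≡ 10 (mod 97)
10^2 ≡ 3 (mod 97)
10^3 ≡ 30 (mod 97)
10^4 ≡ 9 (mod 97)
10^6 ≡ 27 (mod 97)
10^8 ≡ 81 (mod 97)
10^12 ≡ 50 (mod 97)
10^16 ≡ 62 (mod 97)
10^24 ≡ 75 (mod 97)
10^32 ≡ 61 (mod 97)
10^48 ≡ 96 (mod 97)
10^96 ≡ 1 (mod 97) ✓
Therefore the multiplicative order of 10 modulo 97 is 96.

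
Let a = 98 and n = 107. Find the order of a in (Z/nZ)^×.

106

Since 98 ∈ (Z/107Z)^×, its order divides φ(107) = 107 − 1 = 106 = 2 · 53.
Divisors of 106: 1, 2, 53, 106.
Evaluate successive powers at the divisors of 106:
98^1 ≡ 98 (mod 107)
98^2 ≡ 81 (mod 107)
98^53 ≡ 106 (mod 107)
98^106 ≡ 1 (mod 107) ✓
Hence ord(98) = 106.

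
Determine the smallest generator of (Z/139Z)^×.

2

φ(139) = 139 − 1 = 138 = 2 · 3 · 23.
Test candidates g = 2, 3, … against the prime factors q ∈ {2, 3, 23} of φ(139): g is a generator iff g^(138/q) ≢ 1 for every such q.
g = 2: 2^69 ≡ 138; 2^46 ≡ 96; 2^6 ≡ 64 — none is 1, so 2 is a primitive root.
Hence the least primitive root of 139 is 2.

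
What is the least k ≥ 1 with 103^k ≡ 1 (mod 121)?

55

The order of 103 must divide φ(121) = φ(11^2) = 11·(11−1) = 110 = 2 · 5 · 11.
Divisors of 110: 1, 2, 5, 10, 11, 22, 55, 110.
Test each divisor d:
103^1 ≡ 103 (mod 121)
103^2 ≡ 82 (mod 121)
103^5 ≡ 89 (mod 121)
103^10 ≡ 56 (mod 121)
103^11 ≡ 81 (mod 121)
103^22 ≡ 27 (mod 121)
103^55 ≡ 1 (mod 121) ✓
So ord_121(103) = 55.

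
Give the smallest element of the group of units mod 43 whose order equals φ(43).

3

φ(43) = 43 − 1 = 42 = 2 · 3 · 7.
Test candidates g = 2, 3, … against the prime factors q ∈ {2, 3, 7} of φ(43): g is a generator iff g^(42/q) ≢ 1 for every such q.
g = 2: 2^21 ≡ 42; 2^14 ≡ 1 — hits 1, so not a primitive root.
g = 3: 3^21 ≡ 42; 3^14 ≡ 36; 3^6 ≡ 41 — none is 1, so 3 is a primitive root.
Hence the least primitive root of 43 is 3.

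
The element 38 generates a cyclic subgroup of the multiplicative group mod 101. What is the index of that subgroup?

1

The order of 38 must divide φ(101) = 101 − 1 = 100 = 2^2 · 5^2.
Divisors of 100: 1, 2, 4, 5, 10, 20, 25, 50, 100.
Evaluate successive powers at the divisors of 100:
38^1 ≡ 38
38^2 ≡ 30
38^4 ≡ 92
38^5 ≡ 62
38^10 ≡ 6
38^20 ≡ 36
38^25 ≡ 10
38^50 ≡ 100
38^100 ≡ 1
So ord_101(38) = 100, hence |⟨38⟩| = 100.
Index = |(Z/101Z)^×| / |⟨38⟩| = 100 / 100 = 1.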